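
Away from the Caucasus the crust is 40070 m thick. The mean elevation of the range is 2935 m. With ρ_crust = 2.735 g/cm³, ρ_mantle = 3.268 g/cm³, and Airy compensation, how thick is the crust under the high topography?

58100 m

Root depth r = h ρ_c / (ρ_m − ρ_c) = 2935 m × 2.735 / 0.533 = 15060 m.
Total thickness = T + h + r = 40070 m + 2935 m + 15060 m = 58100 m.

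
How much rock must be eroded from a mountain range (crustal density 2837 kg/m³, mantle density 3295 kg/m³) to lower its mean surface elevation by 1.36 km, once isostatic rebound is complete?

9.78 km

Net drop Δ = e − u = e − e ρ_c/ρ_m = e (ρ_m − ρ_c)/ρ_m.
e = Δ ρ_m/(ρ_m − ρ_c) = 1.36 km × 3295/458 = 9.78 km.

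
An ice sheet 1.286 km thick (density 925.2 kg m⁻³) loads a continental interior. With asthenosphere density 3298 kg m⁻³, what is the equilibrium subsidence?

By Archimedes' principle applied to the lithosphere: the ice load ρ_ice t is balanced by mantle displaced below, ρ_m s.
s = t ρ_ice / ρ_m = 1.286 km × 925.2/3298 = 0.361 km.

0.361 km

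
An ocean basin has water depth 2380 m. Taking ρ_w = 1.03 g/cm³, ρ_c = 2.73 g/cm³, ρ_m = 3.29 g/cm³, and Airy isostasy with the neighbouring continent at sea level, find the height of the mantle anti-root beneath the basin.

7220 m

Isostatic balance requires: replacing crust with seawater at the top is compensated by replacing crust with mantle at the base: d (ρ_c − ρ_w) = a (ρ_m − ρ_c).
a = d (ρ_c − ρ_w)/(ρ_m − ρ_c) = 2380 m × 1.7/0.56 = 7220 m.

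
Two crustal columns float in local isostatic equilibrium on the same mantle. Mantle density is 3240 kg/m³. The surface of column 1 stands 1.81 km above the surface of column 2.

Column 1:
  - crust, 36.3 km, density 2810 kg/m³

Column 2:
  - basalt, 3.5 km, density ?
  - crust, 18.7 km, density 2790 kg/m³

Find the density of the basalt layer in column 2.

2860 kg/m³

Take the compensation level at the base of the deeper column (depth z_c below the surface of column 1) and equate Σ ρ_i t_i down to z_c; mantle fills any gap and the z_c terms cancel.
Column 1: 36.3×2810 + (z_c − 36.3)×3240
Column 2: 1.81×0 + 3.5×ρ + 18.7×2790 + (z_c − 1.81 − 22.2)×3240
The z_c×3240 term appears on both sides and cancels. Collect the known terms of each column as K = Σ(ρt)_known − 3240 × (depth of known layers): K_1 = 102003 − 3240×36.3 = −15609; K_2 = 52173 − 3240×(1.81 + 22.2) = −25619.4.
Balance: K_1 = K_2 + 3.5×ρ, so ρ = (K_1 − K_2)/3.5 = 10010.4/3.5 = 2860 kg/m³.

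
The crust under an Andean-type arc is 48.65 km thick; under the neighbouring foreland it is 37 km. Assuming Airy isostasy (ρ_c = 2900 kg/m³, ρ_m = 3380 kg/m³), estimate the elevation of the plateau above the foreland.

1.65 km

Excess crust Δ = 48.65 km − 37 km = 11.65 km, split between elevation h and root r with h + r = Δ.
Airy balance ρ_c h = (ρ_m − ρ_c) r gives r = h ρ_c/(ρ_m − ρ_c), so h (1 + ρ_c/(ρ_m − ρ_c)) = Δ, i.e. h = Δ (ρ_m − ρ_c)/ρ_m.
h = 11.65 km × 480/3380 = 1.65 km.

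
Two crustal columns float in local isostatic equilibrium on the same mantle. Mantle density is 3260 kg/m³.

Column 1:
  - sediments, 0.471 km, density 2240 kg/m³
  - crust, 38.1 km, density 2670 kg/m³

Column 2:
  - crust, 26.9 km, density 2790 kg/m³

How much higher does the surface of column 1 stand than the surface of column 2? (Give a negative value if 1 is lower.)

3.16 km

For any compensation level in the mantle, the mantle terms cancel and isostasy reduces to e = (Σt_1 − Σt_2) − (Σ(ρt)_1 − Σ(ρt)_2) / ρ_m.
Σt_1 = 38.571 km; Σt_2 = 26.9 km; Σ(ρt)_1 = 102782.04; Σ(ρt)_2 = 75051 (in km·kg/m³).
e = (38.571 − 26.9) − (102782.04 − 75051) / 3260 = 3.16 km.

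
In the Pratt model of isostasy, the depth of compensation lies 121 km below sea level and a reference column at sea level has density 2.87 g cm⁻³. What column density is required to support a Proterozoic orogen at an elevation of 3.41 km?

Pratt balance: ρ_ref D = ρ (D + h).
ρ = ρ_ref D/(D + h) = 2.87 × 121 km/(121 km + 3.41 km) = 2.79 g cm⁻³.

2.79 g cm⁻³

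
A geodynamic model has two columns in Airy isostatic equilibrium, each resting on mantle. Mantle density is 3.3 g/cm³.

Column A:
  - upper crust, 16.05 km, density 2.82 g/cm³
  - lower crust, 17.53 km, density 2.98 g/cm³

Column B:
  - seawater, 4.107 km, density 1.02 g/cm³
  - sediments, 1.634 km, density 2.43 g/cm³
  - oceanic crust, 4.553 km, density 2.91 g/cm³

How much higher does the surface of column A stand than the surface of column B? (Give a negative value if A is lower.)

0.228 km

For any compensation level in the mantle, the mantle terms cancel and isostasy reduces to e = (Σt_A − Σt_B) − (Σ(ρt)_A − Σ(ρt)_B) / ρ_m.
Σt_A = 33.58 km; Σt_B = 10.294 km; Σ(ρt)_A = 97.5004; Σ(ρt)_B = 21.40899 (in km·g/cm³).
e = (33.58 − 10.294) − (97.5004 − 21.40899) / 3.3 = 0.228 km.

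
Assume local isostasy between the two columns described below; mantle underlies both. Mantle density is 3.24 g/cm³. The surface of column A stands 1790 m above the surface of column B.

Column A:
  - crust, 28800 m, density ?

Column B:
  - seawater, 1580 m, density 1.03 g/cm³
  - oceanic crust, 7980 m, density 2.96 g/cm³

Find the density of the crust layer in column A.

Take the compensation level at the base of the deeper column (depth z_c below the surface of column A) and equate Σ ρ_i t_i down to z_c; mantle fills any gap and the z_c terms cancel.
Column A: 28800×ρ + (z_c − 28800)×3.24
Column B: 1790×0 + 1580×1.03 + 7980×2.96 + (z_c − 1790 − 9560)×3.24
The z_c×3.24 term appears on both sides and cancels. Collect the known terms of each column as K = Σ(ρt)_known − 3.24 × (depth of known layers): K_A = 0 − 3.24×28800 = −93312; K_B = 25248.2 − 3.24×(1790 + 9560) = −11525.8.
Balance: K_A + 28800×ρ = K_B, so ρ = (K_B − K_A)/28800 = 81786.2/28800 = 2.84 g/cm³.

2.84 g/cm³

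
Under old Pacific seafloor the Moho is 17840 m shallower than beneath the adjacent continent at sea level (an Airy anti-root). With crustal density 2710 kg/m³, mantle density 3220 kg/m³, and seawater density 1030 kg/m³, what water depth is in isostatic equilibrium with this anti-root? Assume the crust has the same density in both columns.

5420 m

Replacing a thickness d of crust by seawater at the top must be balanced by replacing crust with mantle at the base: d (ρ_c − ρ_w) = a (ρ_m − ρ_c).
d = a (ρ_m − ρ_c)/(ρ_c − ρ_w) = 17840 m × 510/1680 = 5420 m.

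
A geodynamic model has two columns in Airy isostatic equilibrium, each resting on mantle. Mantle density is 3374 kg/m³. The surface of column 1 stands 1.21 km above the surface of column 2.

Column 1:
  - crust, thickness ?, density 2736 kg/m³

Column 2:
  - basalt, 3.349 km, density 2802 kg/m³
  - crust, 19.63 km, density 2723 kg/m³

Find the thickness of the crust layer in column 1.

Take the compensation level at the base of the deeper column (depth z_c below the surface of column 1) and equate Σ ρ_i t_i down to z_c; mantle fills any gap and the z_c terms cancel.
Column 1: x×2736 + (z_c − 0 − x)×3374
Column 2: 1.21×0 + 3.349×2802 + 19.63×2723 + (z_c − 1.21 − 22.979)×3374
The z_c×3374 term appears on both sides and cancels. Collect the known terms of each column as K = Σ(ρt)_known − 3374 × (depth of known layers): K_1 = 0 − 3374×0 = 0; K_2 = 62836.388 − 3374×(1.21 + 22.979) = −18777.298.
Balance: K_1 − x×(3374 − 2736) = K_2, so x = (K_1 − K_2)/(3374 − 2736) = 18777.3/638 = 29.4 km.

29.4 km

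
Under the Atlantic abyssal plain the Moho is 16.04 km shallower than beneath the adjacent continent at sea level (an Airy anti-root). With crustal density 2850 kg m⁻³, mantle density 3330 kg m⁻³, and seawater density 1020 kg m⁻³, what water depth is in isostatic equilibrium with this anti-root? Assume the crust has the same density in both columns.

4.21 km

Replacing a thickness d of crust by seawater at the top must be balanced by replacing crust with mantle at the base: d (ρ_c − ρ_w) = a (ρ_m − ρ_c).
d = a (ρ_m − ρ_c)/(ρ_c − ρ_w) = 16.04 km × 480/1830 = 4.21 km.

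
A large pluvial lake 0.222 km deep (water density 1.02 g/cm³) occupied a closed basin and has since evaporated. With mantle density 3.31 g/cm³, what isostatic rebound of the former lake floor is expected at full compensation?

u = d ρ_w/ρ_m = 0.222 km × 1.02/3.31 = 0.0684 km.

0.0684 km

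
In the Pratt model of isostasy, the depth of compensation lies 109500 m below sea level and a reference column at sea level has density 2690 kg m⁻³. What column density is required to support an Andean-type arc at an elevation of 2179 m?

Pratt balance: ρ_ref D = ρ (D + h).
ρ = ρ_ref D/(D + h) = 2690 × 109500 m/(109500 m + 2179 m) = 2640 kg m⁻³.

2640 kg m⁻³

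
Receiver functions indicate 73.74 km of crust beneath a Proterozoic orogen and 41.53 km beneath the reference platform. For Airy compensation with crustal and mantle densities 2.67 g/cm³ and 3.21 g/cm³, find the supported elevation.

5.42 km

Excess crust Δ = 73.74 km − 41.53 km = 32.21 km, split between elevation h and root r with h + r = Δ.
Airy balance ρ_c h = (ρ_m − ρ_c) r gives r = h ρ_c/(ρ_m − ρ_c), so h (1 + ρ_c/(ρ_m − ρ_c)) = Δ, i.e. h = Δ (ρ_m − ρ_c)/ρ_m.
h = 32.21 km × 0.54/3.21 = 5.42 km.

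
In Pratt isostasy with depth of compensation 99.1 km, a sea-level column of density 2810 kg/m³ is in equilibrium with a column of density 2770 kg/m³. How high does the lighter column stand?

1.43 km

ρ_ref D = ρ (D + h) → h = D (ρ_ref − ρ)/ρ.
h = 99.1 km × (2810 − 2770)/2770 = 1.43 km.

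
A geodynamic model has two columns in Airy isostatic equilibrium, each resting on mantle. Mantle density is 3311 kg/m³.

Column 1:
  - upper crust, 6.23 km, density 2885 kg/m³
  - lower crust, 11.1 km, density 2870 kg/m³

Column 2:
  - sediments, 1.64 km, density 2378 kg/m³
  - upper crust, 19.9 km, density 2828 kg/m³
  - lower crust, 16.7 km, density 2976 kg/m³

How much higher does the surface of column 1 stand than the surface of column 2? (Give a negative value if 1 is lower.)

−2.77 km

For any compensation level in the mantle, the mantle terms cancel and isostasy reduces to e = (Σt_1 − Σt_2) − (Σ(ρt)_1 − Σ(ρt)_2) / ρ_m.
Σt_1 = 17.33 km; Σt_2 = 38.24 km; Σ(ρt)_1 = 49830.55; Σ(ρt)_2 = 109876.32 (in km·kg/m³).
e = (17.33 − 38.24) − (49830.55 − 109876.32) / 3311 = −2.77 km.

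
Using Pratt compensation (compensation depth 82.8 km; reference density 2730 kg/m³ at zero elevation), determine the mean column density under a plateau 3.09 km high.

Pratt balance: ρ_ref D = ρ (D + h).
ρ = ρ_ref D/(D + h) = 2730 × 82.8 km/(82.8 km + 3.09 km) = 2630 kg/m³.

2630 kg/m³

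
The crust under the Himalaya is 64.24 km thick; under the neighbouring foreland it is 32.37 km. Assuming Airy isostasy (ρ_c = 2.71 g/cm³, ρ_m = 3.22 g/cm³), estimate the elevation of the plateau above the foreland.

Excess crust Δ = 64.24 km − 32.37 km = 31.87 km, split between elevation h and root r with h + r = Δ.
Airy balance ρ_c h = (ρ_m − ρ_c) r gives r = h ρ_c/(ρ_m − ρ_c), so h (1 + ρ_c/(ρ_m − ρ_c)) = Δ, i.e. h = Δ (ρ_m − ρ_c)/ρ_m.
h = 31.87 km × 0.51/3.22 = 5.05 km.

5.05 km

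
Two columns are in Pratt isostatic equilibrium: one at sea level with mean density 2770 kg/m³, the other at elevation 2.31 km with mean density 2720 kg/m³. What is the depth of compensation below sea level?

126 km

ρ_ref D = ρ (D + h) → D (ρ_ref − ρ) = ρ h.
D = ρ h/(ρ_ref − ρ) = 2720 × 2.31 km/(2770 − 2720) = 126 km.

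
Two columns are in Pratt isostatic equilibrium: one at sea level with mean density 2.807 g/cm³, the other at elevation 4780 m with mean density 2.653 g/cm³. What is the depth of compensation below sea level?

ρ_ref D = ρ (D + h) → D (ρ_ref − ρ) = ρ h.
D = ρ h/(ρ_ref − ρ) = 2.653 × 4780 m/(2.807 − 2.653) = 82300 m.

82300 m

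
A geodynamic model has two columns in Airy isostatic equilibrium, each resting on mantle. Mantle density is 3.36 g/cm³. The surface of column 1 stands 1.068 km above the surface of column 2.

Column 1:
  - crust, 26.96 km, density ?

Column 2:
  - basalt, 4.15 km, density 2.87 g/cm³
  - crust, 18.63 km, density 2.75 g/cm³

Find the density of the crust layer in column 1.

Take the compensation level at the base of the deeper column (depth z_c below the surface of column 1) and equate Σ ρ_i t_i down to z_c; mantle fills any gap and the z_c terms cancel.
Column 1: 26.96×ρ + (z_c − 26.96)×3.36
Column 2: 1.068×0 + 4.15×2.87 + 18.63×2.75 + (z_c − 1.068 − 22.78)×3.36
The z_c×3.36 term appears on both sides and cancels. Collect the known terms of each column as K = Σ(ρt)_known − 3.36 × (depth of known layers): K_1 = 0 − 3.36×26.96 = −90.5856; K_2 = 63.143 − 3.36×(1.068 + 22.78) = −16.98628.
Balance: K_1 + 26.96×ρ = K_2, so ρ = (K_2 − K_1)/26.96 = 73.5993/26.96 = 2.73 g/cm³.

2.73 g/cm³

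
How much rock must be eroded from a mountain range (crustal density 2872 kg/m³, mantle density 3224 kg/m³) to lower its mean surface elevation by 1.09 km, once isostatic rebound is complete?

9.98 km

Net drop Δ = e − u = e − e ρ_c/ρ_m = e (ρ_m − ρ_c)/ρ_m.
e = Δ ρ_m/(ρ_m − ρ_c) = 1.09 km × 3224/352 = 9.98 km.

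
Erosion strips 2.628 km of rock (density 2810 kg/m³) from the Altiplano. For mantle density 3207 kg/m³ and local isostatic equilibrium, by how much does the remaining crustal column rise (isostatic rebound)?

2.3 km

Unloading: uplift u = e ρ_c/ρ_m = 2.628 km × 2810/3207 = 2.3 km.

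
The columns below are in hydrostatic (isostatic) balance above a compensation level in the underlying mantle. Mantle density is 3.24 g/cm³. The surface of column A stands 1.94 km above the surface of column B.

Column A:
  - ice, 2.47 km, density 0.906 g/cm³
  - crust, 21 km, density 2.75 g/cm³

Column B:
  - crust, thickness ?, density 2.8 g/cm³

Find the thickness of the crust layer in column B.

Take the compensation level at the base of the deeper column (depth z_c below the surface of column A) and equate Σ ρ_i t_i down to z_c; mantle fills any gap and the z_c terms cancel.
Column A: 2.47×0.906 + 21×2.75 + (z_c − 23.47)×3.24
Column B: 1.94×0 + x×2.8 + (z_c − 1.94 − 0 − x)×3.24
The z_c×3.24 term appears on both sides and cancels. Collect the known terms of each column as K = Σ(ρt)_known − 3.24 × (depth of known layers): K_A = 59.98782 − 3.24×23.47 = −16.05498; K_B = 0 − 3.24×(1.94 + 0) = −6.2856.
Balance: K_A = K_B − x×(3.24 − 2.8), so x = (K_B − K_A)/(3.24 − 2.8) = 9.76938/0.44 = 22.2 km.

22.2 km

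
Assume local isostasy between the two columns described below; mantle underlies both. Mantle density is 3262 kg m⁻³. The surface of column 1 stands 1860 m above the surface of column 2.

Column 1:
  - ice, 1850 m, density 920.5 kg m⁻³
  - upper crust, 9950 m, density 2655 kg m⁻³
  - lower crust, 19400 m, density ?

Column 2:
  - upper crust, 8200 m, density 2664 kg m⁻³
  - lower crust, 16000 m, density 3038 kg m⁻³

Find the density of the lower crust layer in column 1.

3050 kg m⁻³

Take the compensation level at the base of the deeper column (depth z_c below the surface of column 1) and equate Σ ρ_i t_i down to z_c; mantle fills any gap and the z_c terms cancel.
Column 1: 1850×920.5 + 9950×2655 + 19400×ρ + (z_c − 31200)×3262
Column 2: 1860×0 + 8200×2664 + 16000×3038 + (z_c − 1860 − 24200)×3262
The z_c×3262 term appears on both sides and cancels. Collect the known terms of each column as K = Σ(ρt)_known − 3262 × (depth of known layers): K_1 = 28120175 − 3262×31200 = −73654225; K_2 = 70452800 − 3262×(1860 + 24200) = −14554920.
Balance: K_1 + 19400×ρ = K_2, so ρ = (K_2 − K_1)/19400 = 59099300/19400 = 3050 kg m⁻³.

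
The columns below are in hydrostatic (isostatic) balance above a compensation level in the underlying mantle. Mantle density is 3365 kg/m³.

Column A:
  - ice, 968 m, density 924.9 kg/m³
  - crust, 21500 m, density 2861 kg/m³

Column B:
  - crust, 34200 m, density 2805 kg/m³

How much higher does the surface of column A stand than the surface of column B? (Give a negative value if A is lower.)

For any compensation level in the mantle, the mantle terms cancel and isostasy reduces to e = (Σt_A − Σt_B) − (Σ(ρt)_A − Σ(ρt)_B) / ρ_m.
Σt_A = 22468 m; Σt_B = 34200 m; Σ(ρt)_A = 62406803.2; Σ(ρt)_B = 95931000 (in m·kg/m³).
e = (22468 − 34200) − (62406803.2 − 95931000) / 3365 = −1770 m.

−1770 m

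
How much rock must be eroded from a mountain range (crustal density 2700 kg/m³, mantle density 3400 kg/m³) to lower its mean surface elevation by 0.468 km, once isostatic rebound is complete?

2.27 km

Net drop Δ = e − u = e − e ρ_c/ρ_m = e (ρ_m − ρ_c)/ρ_m.
e = Δ ρ_m/(ρ_m − ρ_c) = 0.468 km × 3400/700 = 2.27 km.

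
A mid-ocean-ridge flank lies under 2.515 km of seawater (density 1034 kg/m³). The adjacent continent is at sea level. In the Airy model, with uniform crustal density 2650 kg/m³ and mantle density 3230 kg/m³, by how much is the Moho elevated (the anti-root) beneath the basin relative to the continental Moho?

By Archimedes' principle applied to the lithosphere: replacing crust with seawater at the top is compensated by replacing crust with mantle at the base: d (ρ_c − ρ_w) = a (ρ_m − ρ_c).
a = d (ρ_c − ρ_w)/(ρ_m − ρ_c) = 2.515 km × 1616/580 = 7.01 km.

7.01 km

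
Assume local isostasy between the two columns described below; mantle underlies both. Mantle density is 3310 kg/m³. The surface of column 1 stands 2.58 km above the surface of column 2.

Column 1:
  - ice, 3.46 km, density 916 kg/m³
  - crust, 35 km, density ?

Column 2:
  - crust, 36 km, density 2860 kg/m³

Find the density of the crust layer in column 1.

2840 kg/m³

Take the compensation level at the base of the deeper column (depth z_c below the surface of column 1) and equate Σ ρ_i t_i down to z_c; mantle fills any gap and the z_c terms cancel.
Column 1: 3.46×916 + 35×ρ + (z_c − 38.46)×3310
Column 2: 2.58×0 + 36×2860 + (z_c − 2.58 − 36)×3310
The z_c×3310 term appears on both sides and cancels. Collect the known terms of each column as K = Σ(ρt)_known − 3310 × (depth of known layers): K_1 = 3169.36 − 3310×38.46 = −124133.24; K_2 = 102960 − 3310×(2.58 + 36) = −24739.8.
Balance: K_1 + 35×ρ = K_2, so ρ = (K_2 − K_1)/35 = 99393.4/35 = 2840 kg/m³.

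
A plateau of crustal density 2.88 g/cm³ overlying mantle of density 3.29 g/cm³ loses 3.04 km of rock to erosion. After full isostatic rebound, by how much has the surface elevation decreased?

0.379 km

Rebound u = e ρ_c/ρ_m = 3.04 km × 2.88/3.29 = 2.661 km.
Net surface drop = e − u = 3.04 km − 2.661 km = e (ρ_m − ρ_c)/ρ_m = 0.379 km.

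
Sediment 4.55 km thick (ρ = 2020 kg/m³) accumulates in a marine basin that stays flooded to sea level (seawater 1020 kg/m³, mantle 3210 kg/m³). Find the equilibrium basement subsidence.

Submarine loading: the sediment displaces seawater, and the subsidence is in turn flooded, so s (ρ_m − ρ_w) = t (ρ_sed − ρ_w).
s = 4.55 km × (2020 − 1020) / (3210 − 1020) = 2.08 km.

2.08 km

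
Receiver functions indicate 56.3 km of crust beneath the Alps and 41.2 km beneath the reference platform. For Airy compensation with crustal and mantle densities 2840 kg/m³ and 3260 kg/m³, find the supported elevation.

Excess crust Δ = 56.3 km − 41.2 km = 15.1 km, split between elevation h and root r with h + r = Δ.
Airy balance ρ_c h = (ρ_m − ρ_c) r gives r = h ρ_c/(ρ_m − ρ_c), so h (1 + ρ_c/(ρ_m − ρ_c)) = Δ, i.e. h = Δ (ρ_m − ρ_c)/ρ_m.
h = 15.1 km × 420/3260 = 1.95 km.

1.95 km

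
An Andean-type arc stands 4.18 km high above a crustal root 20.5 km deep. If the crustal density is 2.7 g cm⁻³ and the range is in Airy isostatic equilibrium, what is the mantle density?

3.25 g cm⁻³

Airy balance: ρ_c h = (ρ_m − ρ_c) r → ρ_m = ρ_c (1 + h/r).
ρ_m = 2.7 × (1 + 4.18 km/20.5 km) = 3.25 g cm⁻³.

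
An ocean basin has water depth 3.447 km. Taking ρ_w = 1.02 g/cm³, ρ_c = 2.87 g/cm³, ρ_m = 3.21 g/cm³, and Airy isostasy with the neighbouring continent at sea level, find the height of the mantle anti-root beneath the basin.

18.8 km

By Archimedes' principle applied to the lithosphere: replacing crust with seawater at the top is compensated by replacing crust with mantle at the base: d (ρ_c − ρ_w) = a (ρ_m − ρ_c).
a = d (ρ_c − ρ_w)/(ρ_m − ρ_c) = 3.447 km × 1.85/0.34 = 18.8 km.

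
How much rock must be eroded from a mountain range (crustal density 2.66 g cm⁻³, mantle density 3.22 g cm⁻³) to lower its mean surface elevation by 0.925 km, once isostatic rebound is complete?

Net drop Δ = e − u = e − e ρ_c/ρ_m = e (ρ_m − ρ_c)/ρ_m.
e = Δ ρ_m/(ρ_m − ρ_c) = 0.925 km × 3.22/0.56 = 5.32 km.

5.32 km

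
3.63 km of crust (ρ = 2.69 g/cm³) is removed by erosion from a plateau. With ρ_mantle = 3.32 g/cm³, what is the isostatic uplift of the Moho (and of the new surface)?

Unloading: uplift u = e ρ_c/ρ_m = 3.63 km × 2.69/3.32 = 2.94 km.

2.94 km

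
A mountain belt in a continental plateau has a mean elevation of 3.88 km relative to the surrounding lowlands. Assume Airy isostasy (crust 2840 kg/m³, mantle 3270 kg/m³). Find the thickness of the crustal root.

25.6 km

For local isostatic compensation: the weight of the topography is balanced by the buoyancy of the root, ρ_c h = (ρ_m − ρ_c) r.
r = h · ρ_c / (ρ_m − ρ_c) = 3.88 km × 2840 / (3270 − 2840) = 25.6 km.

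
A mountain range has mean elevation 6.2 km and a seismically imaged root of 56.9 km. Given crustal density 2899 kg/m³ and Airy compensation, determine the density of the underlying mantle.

Airy balance: ρ_c h = (ρ_m − ρ_c) r → ρ_m = ρ_c (1 + h/r).
ρ_m = 2899 × (1 + 6.2 km/56.9 km) = 3210 kg/m³.

3210 kg/m³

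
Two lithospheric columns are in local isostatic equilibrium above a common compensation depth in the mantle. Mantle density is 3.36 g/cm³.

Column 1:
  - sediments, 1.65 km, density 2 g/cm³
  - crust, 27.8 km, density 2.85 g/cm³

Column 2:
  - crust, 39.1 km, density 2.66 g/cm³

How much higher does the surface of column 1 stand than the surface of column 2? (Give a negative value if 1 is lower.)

For any compensation level in the mantle, the mantle terms cancel and isostasy reduces to e = (Σt_1 − Σt_2) − (Σ(ρt)_1 − Σ(ρt)_2) / ρ_m.
Σt_1 = 29.45 km; Σt_2 = 39.1 km; Σ(ρt)_1 = 82.53; Σ(ρt)_2 = 104.006 (in km·g/cm³).
e = (29.45 − 39.1) − (82.53 − 104.006) / 3.36 = −3.26 km.

−3.26 km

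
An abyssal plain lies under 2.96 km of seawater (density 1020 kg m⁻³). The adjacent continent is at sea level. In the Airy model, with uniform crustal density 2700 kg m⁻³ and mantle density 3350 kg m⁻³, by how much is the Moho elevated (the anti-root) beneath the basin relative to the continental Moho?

7.65 km

By Archimedes' principle applied to the lithosphere: replacing crust with seawater at the top is compensated by replacing crust with mantle at the base: d (ρ_c − ρ_w) = a (ρ_m − ρ_c).
a = d (ρ_c − ρ_w)/(ρ_m − ρ_c) = 2.96 km × 1680/650 = 7.65 km.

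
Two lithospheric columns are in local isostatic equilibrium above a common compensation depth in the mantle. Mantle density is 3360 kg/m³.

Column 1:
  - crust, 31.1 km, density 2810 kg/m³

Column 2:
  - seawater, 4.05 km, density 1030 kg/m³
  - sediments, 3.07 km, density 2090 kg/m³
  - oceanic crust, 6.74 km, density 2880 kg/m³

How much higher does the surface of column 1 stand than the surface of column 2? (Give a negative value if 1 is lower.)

0.159 km

For any compensation level in the mantle, the mantle terms cancel and isostasy reduces to e = (Σt_1 − Σt_2) − (Σ(ρt)_1 − Σ(ρt)_2) / ρ_m.
Σt_1 = 31.1 km; Σt_2 = 13.86 km; Σ(ρt)_1 = 87391; Σ(ρt)_2 = 29999 (in km·kg/m³).
e = (31.1 − 13.86) − (87391 − 29999) / 3360 = 0.159 km.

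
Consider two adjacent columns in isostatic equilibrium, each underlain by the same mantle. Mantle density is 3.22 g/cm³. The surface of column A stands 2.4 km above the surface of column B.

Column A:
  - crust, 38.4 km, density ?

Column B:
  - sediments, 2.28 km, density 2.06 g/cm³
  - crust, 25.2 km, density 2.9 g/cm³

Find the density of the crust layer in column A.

Take the compensation level at the base of the deeper column (depth z_c below the surface of column A) and equate Σ ρ_i t_i down to z_c; mantle fills any gap and the z_c terms cancel.
Column A: 38.4×ρ + (z_c − 38.4)×3.22
Column B: 2.4×0 + 2.28×2.06 + 25.2×2.9 + (z_c − 2.4 − 27.48)×3.22
The z_c×3.22 term appears on both sides and cancels. Collect the known terms of each column as K = Σ(ρt)_known − 3.22 × (depth of known layers): K_A = 0 − 3.22×38.4 = −123.648; K_B = 77.7768 − 3.22×(2.4 + 27.48) = −18.4368.
Balance: K_A + 38.4×ρ = K_B, so ρ = (K_B − K_A)/38.4 = 105.211/38.4 = 2.74 g/cm³.

2.74 g/cm³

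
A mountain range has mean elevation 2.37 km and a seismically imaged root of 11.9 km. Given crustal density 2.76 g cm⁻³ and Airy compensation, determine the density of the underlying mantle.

3.31 g cm⁻³

Airy balance: ρ_c h = (ρ_m − ρ_c) r → ρ_m = ρ_c (1 + h/r).
ρ_m = 2.76 × (1 + 2.37 km/11.9 km) = 3.31 g cm⁻³.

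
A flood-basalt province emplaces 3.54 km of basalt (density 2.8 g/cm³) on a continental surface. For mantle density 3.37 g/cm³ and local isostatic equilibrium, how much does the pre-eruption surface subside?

2.94 km

Subaerial loading: s = t ρ_load / ρ_m.
s = 3.54 km × 2.8/3.37 = 2.94 km.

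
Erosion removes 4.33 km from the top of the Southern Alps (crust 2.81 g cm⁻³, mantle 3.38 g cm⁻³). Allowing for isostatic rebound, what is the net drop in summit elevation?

0.73 km

Rebound u = e ρ_c/ρ_m = 4.33 km × 2.81/3.38 = 3.6 km.
Net surface drop = e − u = 4.33 km − 3.6 km = e (ρ_m − ρ_c)/ρ_m = 0.73 km.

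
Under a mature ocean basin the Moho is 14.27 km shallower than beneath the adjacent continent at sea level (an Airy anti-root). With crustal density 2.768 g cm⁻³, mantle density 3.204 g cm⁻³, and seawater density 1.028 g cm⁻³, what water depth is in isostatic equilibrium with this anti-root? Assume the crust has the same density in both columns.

Replacing a thickness d of crust by seawater at the top must be balanced by replacing crust with mantle at the base: d (ρ_c − ρ_w) = a (ρ_m − ρ_c).
d = a (ρ_m − ρ_c)/(ρ_c − ρ_w) = 14.27 km × 0.436/1.74 = 3.58 km.

3.58 km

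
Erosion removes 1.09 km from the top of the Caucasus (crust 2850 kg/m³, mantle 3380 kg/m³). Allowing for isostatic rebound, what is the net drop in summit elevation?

Rebound u = e ρ_c/ρ_m = 1.09 km × 2850/3380 = 0.9191 km.
Net surface drop = e − u = 1.09 km − 0.9191 km = e (ρ_m − ρ_c)/ρ_m = 0.171 km.

0.171 km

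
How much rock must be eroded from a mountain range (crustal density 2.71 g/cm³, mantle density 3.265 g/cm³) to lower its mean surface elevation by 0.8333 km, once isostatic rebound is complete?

4.9 km

Net drop Δ = e − u = e − e ρ_c/ρ_m = e (ρ_m − ρ_c)/ρ_m.
e = Δ ρ_m/(ρ_m − ρ_c) = 0.8333 km × 3.265/0.555 = 4.9 km.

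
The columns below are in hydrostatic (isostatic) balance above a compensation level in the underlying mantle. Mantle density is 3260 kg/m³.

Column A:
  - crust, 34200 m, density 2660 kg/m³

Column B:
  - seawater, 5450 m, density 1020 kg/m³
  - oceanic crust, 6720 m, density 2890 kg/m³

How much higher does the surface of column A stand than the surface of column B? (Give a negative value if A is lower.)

1790 m

For any compensation level in the mantle, the mantle terms cancel and isostasy reduces to e = (Σt_A − Σt_B) − (Σ(ρt)_A − Σ(ρt)_B) / ρ_m.
Σt_A = 34200 m; Σt_B = 12170 m; Σ(ρt)_A = 90972000; Σ(ρt)_B = 24979800 (in m·kg/m³).
e = (34200 − 12170) − (90972000 − 24979800) / 3260 = 1790 m.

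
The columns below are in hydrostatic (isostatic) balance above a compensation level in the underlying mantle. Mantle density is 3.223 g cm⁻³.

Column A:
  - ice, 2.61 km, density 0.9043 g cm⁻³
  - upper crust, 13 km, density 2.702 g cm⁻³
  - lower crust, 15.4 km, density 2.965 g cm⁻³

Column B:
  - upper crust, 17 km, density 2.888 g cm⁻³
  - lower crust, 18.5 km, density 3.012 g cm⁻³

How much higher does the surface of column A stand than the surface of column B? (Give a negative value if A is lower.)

2.23 km

For any compensation level in the mantle, the mantle terms cancel and isostasy reduces to e = (Σt_A − Σt_B) − (Σ(ρt)_A − Σ(ρt)_B) / ρ_m.
Σt_A = 31.01 km; Σt_B = 35.5 km; Σ(ρt)_A = 83.147223; Σ(ρt)_B = 104.818 (in km·g cm⁻³).
e = (31.01 − 35.5) − (83.147223 − 104.818) / 3.223 = 2.23 km.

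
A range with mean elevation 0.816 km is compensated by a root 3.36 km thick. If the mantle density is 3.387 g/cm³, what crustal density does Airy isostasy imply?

ρ_c h = (ρ_m − ρ_c) r → ρ_c (h + r) = ρ_m r → ρ_c = ρ_m r / (h + r).
ρ_c = 3.387 × 3.36 km / (0.816 km + 3.36 km) = 2.73 g/cm³.

2.73 g/cm³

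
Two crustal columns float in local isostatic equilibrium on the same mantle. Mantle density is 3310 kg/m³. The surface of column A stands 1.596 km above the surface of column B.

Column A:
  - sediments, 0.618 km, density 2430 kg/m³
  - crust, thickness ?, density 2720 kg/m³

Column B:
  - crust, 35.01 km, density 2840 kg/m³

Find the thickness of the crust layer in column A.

Take the compensation level at the base of the deeper column (depth z_c below the surface of column A) and equate Σ ρ_i t_i down to z_c; mantle fills any gap and the z_c terms cancel.
Column A: 0.618×2430 + x×2720 + (z_c − 0.618 − x)×3310
Column B: 1.596×0 + 35.01×2840 + (z_c − 1.596 − 35.01)×3310
The z_c×3310 term appears on both sides and cancels. Collect the known terms of each column as K = Σ(ρt)_known − 3310 × (depth of known layers): K_A = 1501.74 − 3310×0.618 = −543.84; K_B = 99428.4 − 3310×(1.596 + 35.01) = −21737.46.
Balance: K_A − x×(3310 − 2720) = K_B, so x = (K_A − K_B)/(3310 − 2720) = 21193.6/590 = 35.9 km.

35.9 km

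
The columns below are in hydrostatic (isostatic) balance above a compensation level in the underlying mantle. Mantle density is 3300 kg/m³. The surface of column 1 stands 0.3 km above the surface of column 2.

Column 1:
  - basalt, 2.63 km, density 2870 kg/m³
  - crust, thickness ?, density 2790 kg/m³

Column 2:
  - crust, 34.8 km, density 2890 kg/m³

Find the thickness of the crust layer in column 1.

27.7 km

Take the compensation level at the base of the deeper column (depth z_c below the surface of column 1) and equate Σ ρ_i t_i down to z_c; mantle fills any gap and the z_c terms cancel.
Column 1: 2.63×2870 + x×2790 + (z_c − 2.63 − x)×3300
Column 2: 0.3×0 + 34.8×2890 + (z_c − 0.3 − 34.8)×3300
The z_c×3300 term appears on both sides and cancels. Collect the known terms of each column as K = Σ(ρt)_known − 3300 × (depth of known layers): K_1 = 7548.1 − 3300×2.63 = −1130.9; K_2 = 100572 − 3300×(0.3 + 34.8) = −15258.
Balance: K_1 − x×(3300 − 2790) = K_2, so x = (K_1 − K_2)/(3300 − 2790) = 14127.1/510 = 27.7 km.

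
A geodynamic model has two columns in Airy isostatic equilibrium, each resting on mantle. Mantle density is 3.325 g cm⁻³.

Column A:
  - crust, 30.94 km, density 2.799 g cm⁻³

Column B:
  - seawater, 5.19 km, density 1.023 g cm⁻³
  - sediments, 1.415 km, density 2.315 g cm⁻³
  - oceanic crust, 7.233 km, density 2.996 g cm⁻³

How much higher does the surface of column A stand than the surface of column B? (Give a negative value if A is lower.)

For any compensation level in the mantle, the mantle terms cancel and isostasy reduces to e = (Σt_A − Σt_B) − (Σ(ρt)_A − Σ(ρt)_B) / ρ_m.
Σt_A = 30.94 km; Σt_B = 13.838 km; Σ(ρt)_A = 86.60106; Σ(ρt)_B = 30.255163 (in km·g cm⁻³).
e = (30.94 − 13.838) − (86.60106 − 30.255163) / 3.325 = 0.156 km.

0.156 km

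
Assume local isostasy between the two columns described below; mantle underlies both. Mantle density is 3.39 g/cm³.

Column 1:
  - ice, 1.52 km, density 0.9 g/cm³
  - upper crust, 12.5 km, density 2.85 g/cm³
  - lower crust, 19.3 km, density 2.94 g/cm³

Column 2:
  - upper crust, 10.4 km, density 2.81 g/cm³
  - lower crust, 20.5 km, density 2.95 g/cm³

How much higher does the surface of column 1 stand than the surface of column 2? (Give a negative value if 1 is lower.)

For any compensation level in the mantle, the mantle terms cancel and isostasy reduces to e = (Σt_1 − Σt_2) − (Σ(ρt)_1 − Σ(ρt)_2) / ρ_m.
Σt_1 = 33.32 km; Σt_2 = 30.9 km; Σ(ρt)_1 = 93.735; Σ(ρt)_2 = 89.699 (in km·g/cm³).
e = (33.32 − 30.9) − (93.735 − 89.699) / 3.39 = 1.23 km.

1.23 km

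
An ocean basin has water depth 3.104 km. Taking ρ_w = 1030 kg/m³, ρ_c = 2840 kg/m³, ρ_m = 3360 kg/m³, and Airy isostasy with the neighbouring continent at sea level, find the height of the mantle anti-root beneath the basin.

Equating mass per unit area of the two columns: replacing crust with seawater at the top is compensated by replacing crust with mantle at the base: d (ρ_c − ρ_w) = a (ρ_m − ρ_c).
a = d (ρ_c − ρ_w)/(ρ_m − ρ_c) = 3.104 km × 1810/520 = 10.8 km.

10.8 km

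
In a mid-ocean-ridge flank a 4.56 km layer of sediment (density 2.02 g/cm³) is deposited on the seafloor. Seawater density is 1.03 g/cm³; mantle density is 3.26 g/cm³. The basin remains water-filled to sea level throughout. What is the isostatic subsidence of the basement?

Submarine loading: the sediment displaces seawater, and the subsidence is in turn flooded, so s (ρ_m − ρ_w) = t (ρ_sed − ρ_w).
s = 4.56 km × (2.02 − 1.03) / (3.26 − 1.03) = 2.02 km.

2.02 km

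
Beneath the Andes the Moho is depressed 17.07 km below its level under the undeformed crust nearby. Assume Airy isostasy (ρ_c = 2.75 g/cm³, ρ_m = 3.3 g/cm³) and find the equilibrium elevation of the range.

By Archimedes' principle applied to the lithosphere: ρ_c h = (ρ_m − ρ_c) r.
h = r (ρ_m − ρ_c) / ρ_c = 17.07 km × (3.3 − 2.75) / 2.75 = 3.41 km.

3.41 km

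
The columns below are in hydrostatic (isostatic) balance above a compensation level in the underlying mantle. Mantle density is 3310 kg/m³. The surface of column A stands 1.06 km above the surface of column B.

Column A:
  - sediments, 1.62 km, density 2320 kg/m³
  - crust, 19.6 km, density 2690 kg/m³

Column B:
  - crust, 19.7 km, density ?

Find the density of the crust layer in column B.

Take the compensation level at the base of the deeper column (depth z_c below the surface of column A) and equate Σ ρ_i t_i down to z_c; mantle fills any gap and the z_c terms cancel.
Column A: 1.62×2320 + 19.6×2690 + (z_c − 21.22)×3310
Column B: 1.06×0 + 19.7×ρ + (z_c − 1.06 − 19.7)×3310
The z_c×3310 term appears on both sides and cancels. Collect the known terms of each column as K = Σ(ρt)_known − 3310 × (depth of known layers): K_A = 56482.4 − 3310×21.22 = −13755.8; K_B = 0 − 3310×(1.06 + 19.7) = −68715.6.
Balance: K_A = K_B + 19.7×ρ, so ρ = (K_A − K_B)/19.7 = 54959.8/19.7 = 2790 kg/m³.

2790 kg/m³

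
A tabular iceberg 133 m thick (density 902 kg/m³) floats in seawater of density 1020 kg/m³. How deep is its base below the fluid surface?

Draft d = t ρ_obj/ρ_fluid = 133 m × 902/1020 = 118 m.

118 m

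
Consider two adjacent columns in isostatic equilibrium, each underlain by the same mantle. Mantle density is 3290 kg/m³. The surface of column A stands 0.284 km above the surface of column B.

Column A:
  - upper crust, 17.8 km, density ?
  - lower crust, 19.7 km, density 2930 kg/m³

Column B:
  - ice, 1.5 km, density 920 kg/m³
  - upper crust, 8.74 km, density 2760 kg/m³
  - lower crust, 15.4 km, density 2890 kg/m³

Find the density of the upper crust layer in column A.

Take the compensation level at the base of the deeper column (depth z_c below the surface of column A) and equate Σ ρ_i t_i down to z_c; mantle fills any gap and the z_c terms cancel.
Column A: 17.8×ρ + 19.7×2930 + (z_c − 37.5)×3290
Column B: 0.284×0 + 1.5×920 + 8.74×2760 + 15.4×2890 + (z_c − 0.284 − 25.64)×3290
The z_c×3290 term appears on both sides and cancels. Collect the known terms of each column as K = Σ(ρt)_known − 3290 × (depth of known layers): K_A = 57721 − 3290×37.5 = −65654; K_B = 70008.4 − 3290×(0.284 + 25.64) = −15281.56.
Balance: K_A + 17.8×ρ = K_B, so ρ = (K_B − K_A)/17.8 = 50372.4/17.8 = 2830 kg/m³.

2830 kg/m³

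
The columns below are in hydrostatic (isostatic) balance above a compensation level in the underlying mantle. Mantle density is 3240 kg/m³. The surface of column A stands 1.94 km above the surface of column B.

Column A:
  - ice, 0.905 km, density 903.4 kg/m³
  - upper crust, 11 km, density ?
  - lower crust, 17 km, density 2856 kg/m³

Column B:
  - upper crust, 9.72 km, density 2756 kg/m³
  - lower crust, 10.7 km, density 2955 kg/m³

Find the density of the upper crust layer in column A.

Take the compensation level at the base of the deeper column (depth z_c below the surface of column A) and equate Σ ρ_i t_i down to z_c; mantle fills any gap and the z_c terms cancel.
Column A: 0.905×903.4 + 11×ρ + 17×2856 + (z_c − 28.905)×3240
Column B: 1.94×0 + 9.72×2756 + 10.7×2955 + (z_c − 1.94 − 20.42)×3240
The z_c×3240 term appears on both sides and cancels. Collect the known terms of each column as K = Σ(ρt)_known − 3240 × (depth of known layers): K_A = 49369.577 − 3240×28.905 = −44282.623; K_B = 58406.82 − 3240×(1.94 + 20.42) = −14039.58.
Balance: K_A + 11×ρ = K_B, so ρ = (K_B − K_A)/11 = 30243/11 = 2750 kg/m³.

2750 kg/m³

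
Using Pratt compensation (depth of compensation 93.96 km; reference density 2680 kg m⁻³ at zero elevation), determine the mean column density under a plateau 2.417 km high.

2610 kg m⁻³

Pratt balance: ρ_ref D = ρ (D + h).
ρ = ρ_ref D/(D + h) = 2680 × 93.96 km/(93.96 km + 2.417 km) = 2610 kg m⁻³.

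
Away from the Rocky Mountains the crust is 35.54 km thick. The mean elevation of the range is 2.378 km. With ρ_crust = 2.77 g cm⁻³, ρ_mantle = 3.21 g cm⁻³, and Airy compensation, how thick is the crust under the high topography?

Root depth r = h ρ_c / (ρ_m − ρ_c) = 2.378 km × 2.77 / 0.44 = 14.97 km.
Total thickness = T + h + r = 35.54 km + 2.378 km + 14.97 km = 52.9 km.

52.9 km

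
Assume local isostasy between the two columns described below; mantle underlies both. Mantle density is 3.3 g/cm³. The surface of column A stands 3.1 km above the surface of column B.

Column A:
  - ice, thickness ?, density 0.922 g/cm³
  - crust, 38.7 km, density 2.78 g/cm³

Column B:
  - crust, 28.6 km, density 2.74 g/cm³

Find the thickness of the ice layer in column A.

Take the compensation level at the base of the deeper column (depth z_c below the surface of column A) and equate Σ ρ_i t_i down to z_c; mantle fills any gap and the z_c terms cancel.
Column A: x×0.922 + 38.7×2.78 + (z_c − 38.7 − x)×3.3
Column B: 3.1×0 + 28.6×2.74 + (z_c − 3.1 − 28.6)×3.3
The z_c×3.3 term appears on both sides and cancels. Collect the known terms of each column as K = Σ(ρt)_known − 3.3 × (depth of known layers): K_A = 107.586 − 3.3×38.7 = −20.124; K_B = 78.364 − 3.3×(3.1 + 28.6) = −26.246.
Balance: K_A − x×(3.3 − 0.922) = K_B, so x = (K_A − K_B)/(3.3 − 0.922) = 6.122/2.378 = 2.57 km.

2.57 km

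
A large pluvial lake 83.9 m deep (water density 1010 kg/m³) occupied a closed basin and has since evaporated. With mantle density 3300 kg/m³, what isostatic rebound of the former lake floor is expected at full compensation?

25.7 m

u = d ρ_w/ρ_m = 83.9 m × 1010/3300 = 25.7 m.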